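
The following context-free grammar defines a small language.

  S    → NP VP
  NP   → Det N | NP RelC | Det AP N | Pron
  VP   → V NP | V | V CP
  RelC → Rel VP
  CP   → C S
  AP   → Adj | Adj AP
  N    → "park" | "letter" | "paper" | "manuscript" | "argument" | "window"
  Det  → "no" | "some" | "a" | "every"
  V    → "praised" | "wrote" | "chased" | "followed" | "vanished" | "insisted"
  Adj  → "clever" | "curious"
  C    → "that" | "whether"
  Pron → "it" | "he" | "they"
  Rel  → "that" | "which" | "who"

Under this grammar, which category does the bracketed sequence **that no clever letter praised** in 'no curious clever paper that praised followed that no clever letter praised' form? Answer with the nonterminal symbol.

[S [NP [NP [Det no] [AP [Adj curious] [AP [Adj clever]]] [N paper]] [RelC [Rel that] [VP [V praised]]]] [VP [V followed] [CP [C that] [S [NP [Det no] [AP [Adj clever]] [N letter]] [VP [V praised]]]]]]
The span 'that no clever letter praised' is the CP node built by CP → C S.

CP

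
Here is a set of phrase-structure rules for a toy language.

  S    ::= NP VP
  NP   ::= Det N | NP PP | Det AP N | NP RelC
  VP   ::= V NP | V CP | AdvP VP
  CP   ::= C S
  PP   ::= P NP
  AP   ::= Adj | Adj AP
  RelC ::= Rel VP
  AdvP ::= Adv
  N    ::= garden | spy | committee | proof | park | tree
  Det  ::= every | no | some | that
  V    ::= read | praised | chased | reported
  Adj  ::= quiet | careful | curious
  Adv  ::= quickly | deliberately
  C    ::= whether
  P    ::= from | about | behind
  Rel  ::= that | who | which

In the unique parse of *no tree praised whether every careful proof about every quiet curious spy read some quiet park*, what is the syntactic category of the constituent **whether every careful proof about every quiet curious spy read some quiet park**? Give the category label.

CP

[S [NP [Det no] [N tree]] [VP [V praised] [CP [C whether] [S [NP [NP [Det every] [AP [Adj careful]] [N proof]] [PP [P about] [NP [Det every] [AP [Adj quiet] [AP [Adj curious]]] [N spy]]]] [VP [V read] [NP [Det some] [AP [Adj quiet]] [N park]]]]]]]
The span 'whether every careful proof about every quiet curious spy read some quiet park' is the CP node built by CP → C S.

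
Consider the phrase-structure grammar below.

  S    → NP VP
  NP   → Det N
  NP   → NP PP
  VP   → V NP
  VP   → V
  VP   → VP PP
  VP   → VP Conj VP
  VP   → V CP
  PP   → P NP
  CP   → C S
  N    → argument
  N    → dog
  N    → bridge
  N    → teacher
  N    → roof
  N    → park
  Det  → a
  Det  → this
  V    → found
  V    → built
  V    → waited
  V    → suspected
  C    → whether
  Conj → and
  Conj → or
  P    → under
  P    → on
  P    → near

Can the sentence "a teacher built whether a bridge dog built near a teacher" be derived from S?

An N word can never sit immediately before an N word in any string this grammar generates, so the substring 'bridge dog' rules out a derivation.

Ungrammatical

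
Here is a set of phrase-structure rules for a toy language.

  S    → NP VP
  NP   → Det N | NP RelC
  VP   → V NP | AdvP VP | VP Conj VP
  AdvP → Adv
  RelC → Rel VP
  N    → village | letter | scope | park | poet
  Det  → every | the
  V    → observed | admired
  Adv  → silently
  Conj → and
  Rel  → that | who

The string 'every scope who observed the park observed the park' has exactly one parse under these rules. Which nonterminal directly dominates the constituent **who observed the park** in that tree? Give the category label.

NP

[S [NP [NP [Det every] [N scope]] [RelC [Rel who] [VP [V observed] [NP [Det the] [N park]]]]] [VP [V observed] [NP [Det the] [N park]]]]
The span 'who observed the park' is the RelC node built by RelC → Rel VP.
Its mother is the NP built by NP → NP RelC.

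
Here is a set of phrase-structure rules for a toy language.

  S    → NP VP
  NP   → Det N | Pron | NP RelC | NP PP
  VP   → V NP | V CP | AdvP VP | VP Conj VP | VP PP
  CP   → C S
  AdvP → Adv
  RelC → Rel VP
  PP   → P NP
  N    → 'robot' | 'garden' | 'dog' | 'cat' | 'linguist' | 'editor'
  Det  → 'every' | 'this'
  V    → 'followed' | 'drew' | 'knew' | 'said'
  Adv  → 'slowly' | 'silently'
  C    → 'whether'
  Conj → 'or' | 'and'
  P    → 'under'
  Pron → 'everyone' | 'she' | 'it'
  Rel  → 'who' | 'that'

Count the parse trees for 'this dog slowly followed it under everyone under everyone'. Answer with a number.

Two of the 9 distinct bracketings:
[S [NP [Det this] [N dog]] [VP [AdvP [Adv slowly]] [VP [V followed] [NP [NP [Pron it]] [PP [P under] [NP [NP [Pron everyone]] [PP [P under] [NP [Pron everyone]]]]]]]]]
[S [NP [Det this] [N dog]] [VP [AdvP [Adv slowly]] [VP [V followed] [NP [NP [NP [Pron it]] [PP [P under] [NP [Pron everyone]]]] [PP [P under] [NP [Pron everyone]]]]]]]
The trees differ in how a recursive rule is bracketed over the same span.

9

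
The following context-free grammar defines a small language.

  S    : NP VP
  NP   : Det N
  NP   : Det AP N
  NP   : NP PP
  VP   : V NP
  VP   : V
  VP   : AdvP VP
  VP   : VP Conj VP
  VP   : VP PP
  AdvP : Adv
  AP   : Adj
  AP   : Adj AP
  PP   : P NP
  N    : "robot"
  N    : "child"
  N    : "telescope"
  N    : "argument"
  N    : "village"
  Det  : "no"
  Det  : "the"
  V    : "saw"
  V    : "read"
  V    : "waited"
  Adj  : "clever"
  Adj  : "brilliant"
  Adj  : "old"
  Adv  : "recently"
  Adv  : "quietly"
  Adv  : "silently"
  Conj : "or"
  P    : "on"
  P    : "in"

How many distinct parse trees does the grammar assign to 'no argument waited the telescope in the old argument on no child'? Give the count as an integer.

Two of the 5 distinct bracketings:
[S [NP [Det no] [N argument]] [VP [V waited] [NP [NP [Det the] [N telescope]] [PP [P in] [NP [NP [Det the] [AP [Adj old]] [N argument]] [PP [P on] [NP [Det no] [N child]]]]]]]]
[S [NP [Det no] [N argument]] [VP [V waited] [NP [NP [NP [Det the] [N telescope]] [PP [P in] [NP [Det the] [AP [Adj old]] [N argument]]]] [PP [P on] [NP [Det no] [N child]]]]]]
The trees differ in how a recursive rule is bracketed over the same span.

5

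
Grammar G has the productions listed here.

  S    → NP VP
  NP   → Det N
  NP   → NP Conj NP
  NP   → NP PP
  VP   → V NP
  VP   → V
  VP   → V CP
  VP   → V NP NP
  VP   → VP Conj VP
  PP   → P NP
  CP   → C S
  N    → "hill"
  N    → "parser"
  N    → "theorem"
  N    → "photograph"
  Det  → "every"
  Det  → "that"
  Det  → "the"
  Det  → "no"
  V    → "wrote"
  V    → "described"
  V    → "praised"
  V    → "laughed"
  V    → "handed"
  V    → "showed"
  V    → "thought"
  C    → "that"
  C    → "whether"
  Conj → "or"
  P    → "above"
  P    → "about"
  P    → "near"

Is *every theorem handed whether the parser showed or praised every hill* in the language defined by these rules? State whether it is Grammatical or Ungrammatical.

Grammatical

S
  NP
    Det: every
    N: theorem
  VP
    V: handed
    CP
      C: whether
      S
        NP
          Det: the
          N: parser
        VP
          VP
            V: showed
          Conj: or
          VP
            V: praised
            NP
              Det: every
              N: hill
Every word is introduced by a lexical rule and the phrasal rules combine the resulting categories into a single S.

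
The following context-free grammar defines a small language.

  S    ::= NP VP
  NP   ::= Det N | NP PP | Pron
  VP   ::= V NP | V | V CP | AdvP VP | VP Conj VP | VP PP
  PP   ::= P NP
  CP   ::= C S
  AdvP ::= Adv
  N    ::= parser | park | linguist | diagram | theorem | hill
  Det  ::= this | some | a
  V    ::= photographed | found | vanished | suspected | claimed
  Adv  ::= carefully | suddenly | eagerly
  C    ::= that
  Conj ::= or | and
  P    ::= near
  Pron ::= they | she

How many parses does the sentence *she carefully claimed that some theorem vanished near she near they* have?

Two of the 9 distinct bracketings:
[S [NP [Pron she]] [VP [AdvP [Adv carefully]] [VP [V claimed] [CP [C that] [S [NP [Det some] [N theorem]] [VP [VP [V vanished]] [PP [P near] [NP [NP [Pron she]] [PP [P near] [NP [Pron they]]]]]]]]]]]
[S [NP [Pron she]] [VP [AdvP [Adv carefully]] [VP [V claimed] [CP [C that] [S [NP [Det some] [N theorem]] [VP [VP [VP [V vanished]] [PP [P near] [NP [Pron she]]]] [PP [P near] [NP [Pron they]]]]]]]]]
The difference turns on whether NP → NP PP is used at the relevant span, versus an alternative expansion of NP.

9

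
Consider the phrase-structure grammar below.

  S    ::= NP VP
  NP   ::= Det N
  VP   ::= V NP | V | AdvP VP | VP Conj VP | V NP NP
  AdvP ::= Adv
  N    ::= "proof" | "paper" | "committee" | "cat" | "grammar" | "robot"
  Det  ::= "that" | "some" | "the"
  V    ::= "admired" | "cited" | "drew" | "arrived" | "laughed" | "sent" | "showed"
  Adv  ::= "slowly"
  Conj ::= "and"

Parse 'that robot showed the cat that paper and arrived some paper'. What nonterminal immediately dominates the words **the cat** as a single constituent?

NP

S
  NP
    Det: that
    N: robot
  VP
    VP
      V: showed
      NP
        Det: the
        N: cat
      NP
        Det: that
        N: paper
    Conj: and
    VP
      V: arrived
      NP
        Det: some
        N: paper
The span 'the cat' is the NP node built by NP → Det N.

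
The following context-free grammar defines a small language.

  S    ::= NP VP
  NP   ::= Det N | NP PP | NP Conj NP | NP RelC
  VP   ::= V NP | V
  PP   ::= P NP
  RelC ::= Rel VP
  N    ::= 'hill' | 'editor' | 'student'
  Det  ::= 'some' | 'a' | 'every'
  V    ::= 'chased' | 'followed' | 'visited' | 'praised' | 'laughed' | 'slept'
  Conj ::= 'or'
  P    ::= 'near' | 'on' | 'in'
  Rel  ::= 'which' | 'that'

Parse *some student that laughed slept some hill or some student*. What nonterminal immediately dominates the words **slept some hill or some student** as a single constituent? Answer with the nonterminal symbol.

VP

S
  NP
    NP
      Det: some
      N: student
    RelC
      Rel: that
      VP
        V: laughed
  VP
    V: slept
    NP
      NP
        Det: some
        N: hill
      Conj: or
      NP
        Det: some
        N: student
The span 'slept some hill or some student' is the VP node built by VP → V NP.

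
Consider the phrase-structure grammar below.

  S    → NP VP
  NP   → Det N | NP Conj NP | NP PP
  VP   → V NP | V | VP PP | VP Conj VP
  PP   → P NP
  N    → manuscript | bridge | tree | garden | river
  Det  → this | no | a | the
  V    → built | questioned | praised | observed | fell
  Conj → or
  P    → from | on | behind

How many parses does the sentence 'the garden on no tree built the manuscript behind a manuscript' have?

2

The two bracketings:
[S [NP [NP [Det the] [N garden]] [PP [P on] [NP [Det no] [N tree]]]] [VP [V built] [NP [NP [Det the] [N manuscript]] [PP [P behind] [NP [Det a] [N manuscript]]]]]]
[S [NP [NP [Det the] [N garden]] [PP [P on] [NP [Det no] [N tree]]]] [VP [VP [V built] [NP [Det the] [N manuscript]]] [PP [P behind] [NP [Det a] [N manuscript]]]]]
The difference turns on whether VP → VP PP is used at the relevant span, versus an alternative expansion of VP.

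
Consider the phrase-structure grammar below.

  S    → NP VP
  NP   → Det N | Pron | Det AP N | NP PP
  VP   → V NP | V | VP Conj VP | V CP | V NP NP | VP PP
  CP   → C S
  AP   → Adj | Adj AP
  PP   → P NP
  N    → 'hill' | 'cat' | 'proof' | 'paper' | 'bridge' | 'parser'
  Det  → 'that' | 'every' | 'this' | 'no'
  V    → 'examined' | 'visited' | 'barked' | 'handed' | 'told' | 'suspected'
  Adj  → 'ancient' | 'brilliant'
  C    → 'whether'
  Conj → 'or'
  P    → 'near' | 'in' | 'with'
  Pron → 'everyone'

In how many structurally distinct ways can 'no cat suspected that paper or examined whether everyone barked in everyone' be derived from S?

Two of the 3 distinct bracketings:
[S [NP [Det no] [N cat]] [VP [VP [V suspected] [NP [Det that] [N paper]]] [Conj or] [VP [V examined] [CP [C whether] [S [NP [Pron everyone]] [VP [VP [V barked]] [PP [P in] [NP [Pron everyone]]]]]]]]]
[S [NP [Det no] [N cat]] [VP [VP [V suspected] [NP [Det that] [N paper]]] [Conj or] [VP [VP [V examined] [CP [C whether] [S [NP [Pron everyone]] [VP [V barked]]]]] [PP [P in] [NP [Pron everyone]]]]]]
The trees differ in how a recursive rule is bracketed over the same span.

3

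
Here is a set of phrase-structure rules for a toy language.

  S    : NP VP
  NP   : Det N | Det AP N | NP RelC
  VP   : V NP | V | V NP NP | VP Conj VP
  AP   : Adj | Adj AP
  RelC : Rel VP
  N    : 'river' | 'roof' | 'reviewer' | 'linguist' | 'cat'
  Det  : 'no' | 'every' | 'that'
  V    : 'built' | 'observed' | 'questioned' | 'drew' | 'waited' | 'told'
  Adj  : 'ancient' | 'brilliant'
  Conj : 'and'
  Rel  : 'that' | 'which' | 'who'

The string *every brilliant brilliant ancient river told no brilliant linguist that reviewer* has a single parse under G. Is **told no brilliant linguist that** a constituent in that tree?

No

[S [NP [Det every] [AP [Adj brilliant] [AP [Adj brilliant] [AP [Adj ancient]]]] [N river]] [VP [V told] [NP [Det no] [AP [Adj brilliant]] [N linguist]] [NP [Det that] [N reviewer]]]]
The smallest constituent containing 'told no brilliant linguist that' is the VP spanning 'told no brilliant linguist that reviewer'; no single node in the tree dominates exactly the given words.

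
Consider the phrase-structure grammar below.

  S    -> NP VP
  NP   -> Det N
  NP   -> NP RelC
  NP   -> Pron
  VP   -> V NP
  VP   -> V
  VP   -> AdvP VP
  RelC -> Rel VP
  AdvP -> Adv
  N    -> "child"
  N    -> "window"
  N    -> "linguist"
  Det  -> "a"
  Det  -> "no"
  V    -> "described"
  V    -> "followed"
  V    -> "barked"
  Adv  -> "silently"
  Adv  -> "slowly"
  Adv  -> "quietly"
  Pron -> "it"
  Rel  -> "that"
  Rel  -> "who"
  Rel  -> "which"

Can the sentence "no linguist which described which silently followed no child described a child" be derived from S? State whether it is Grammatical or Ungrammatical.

Grammatical

[S [NP [NP [NP [Det no] [N linguist]] [RelC [Rel which] [VP [V described]]]] [RelC [Rel which] [VP [AdvP [Adv silently]] [VP [V followed] [NP [Det no] [N child]]]]]] [VP [V described] [NP [Det a] [N child]]]]
Each bracket corresponds to one application of a listed rule, so the string is derivable from S.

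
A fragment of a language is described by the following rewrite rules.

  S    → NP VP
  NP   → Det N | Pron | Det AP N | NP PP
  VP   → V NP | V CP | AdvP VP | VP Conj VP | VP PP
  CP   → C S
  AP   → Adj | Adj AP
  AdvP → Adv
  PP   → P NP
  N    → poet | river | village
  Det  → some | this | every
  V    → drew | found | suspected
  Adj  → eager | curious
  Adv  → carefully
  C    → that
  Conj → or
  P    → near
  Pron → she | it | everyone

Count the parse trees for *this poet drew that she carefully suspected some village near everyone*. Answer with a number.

Two of the 4 distinct bracketings:
[S [NP [Det this] [N poet]] [VP [V drew] [CP [C that] [S [NP [Pron she]] [VP [AdvP [Adv carefully]] [VP [V suspected] [NP [NP [Det some] [N village]] [PP [P near] [NP [Pron everyone]]]]]]]]]]
[S [NP [Det this] [N poet]] [VP [V drew] [CP [C that] [S [NP [Pron she]] [VP [AdvP [Adv carefully]] [VP [VP [V suspected] [NP [Det some] [N village]]] [PP [P near] [NP [Pron everyone]]]]]]]]]
The difference turns on whether NP → NP PP is used at the relevant span, versus an alternative expansion of NP.

4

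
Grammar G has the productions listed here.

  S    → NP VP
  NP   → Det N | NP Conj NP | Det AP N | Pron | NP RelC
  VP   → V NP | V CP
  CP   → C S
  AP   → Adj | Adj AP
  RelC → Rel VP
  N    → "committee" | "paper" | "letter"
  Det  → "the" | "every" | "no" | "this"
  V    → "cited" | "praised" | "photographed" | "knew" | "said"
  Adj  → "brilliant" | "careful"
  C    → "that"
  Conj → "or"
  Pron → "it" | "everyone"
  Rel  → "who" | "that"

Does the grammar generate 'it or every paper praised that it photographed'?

Ungrammatical

For S → NP VP, every NP-prefix leaves a non-VP remainder: after 'it' the remainder is not a VP; after 'it or every paper' the remainder is not a VP.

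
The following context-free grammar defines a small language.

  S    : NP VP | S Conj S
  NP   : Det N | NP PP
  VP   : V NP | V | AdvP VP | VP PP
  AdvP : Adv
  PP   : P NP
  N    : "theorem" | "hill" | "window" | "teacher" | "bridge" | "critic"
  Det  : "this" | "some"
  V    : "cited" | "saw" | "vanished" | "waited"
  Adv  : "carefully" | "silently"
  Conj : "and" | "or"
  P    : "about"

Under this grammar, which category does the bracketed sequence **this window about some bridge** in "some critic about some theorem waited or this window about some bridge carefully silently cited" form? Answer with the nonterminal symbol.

NP

[S [S [NP [NP [Det some] [N critic]] [PP [P about] [NP [Det some] [N theorem]]]] [VP [V waited]]] [Conj or] [S [NP [NP [Det this] [N window]] [PP [P about] [NP [Det some] [N bridge]]]] [VP [AdvP [Adv carefully]] [VP [AdvP [Adv silently]] [VP [V cited]]]]]]
The span 'this window about some bridge' is the NP node built by NP → NP PP.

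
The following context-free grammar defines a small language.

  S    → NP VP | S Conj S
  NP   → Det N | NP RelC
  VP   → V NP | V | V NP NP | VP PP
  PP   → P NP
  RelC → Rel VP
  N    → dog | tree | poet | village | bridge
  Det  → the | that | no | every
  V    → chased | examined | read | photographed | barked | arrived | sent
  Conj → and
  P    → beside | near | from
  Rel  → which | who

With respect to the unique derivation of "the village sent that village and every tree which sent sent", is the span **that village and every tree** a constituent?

No

[S [S [NP [Det the] [N village]] [VP [V sent] [NP [Det that] [N village]]]] [Conj and] [S [NP [NP [Det every] [N tree]] [RelC [Rel which] [VP [V sent]]]] [VP [V sent]]]]
The smallest constituent containing 'that village and every tree' is the S spanning 'the village sent that village and every tree which sent sent'; no single node in the tree dominates exactly the given words.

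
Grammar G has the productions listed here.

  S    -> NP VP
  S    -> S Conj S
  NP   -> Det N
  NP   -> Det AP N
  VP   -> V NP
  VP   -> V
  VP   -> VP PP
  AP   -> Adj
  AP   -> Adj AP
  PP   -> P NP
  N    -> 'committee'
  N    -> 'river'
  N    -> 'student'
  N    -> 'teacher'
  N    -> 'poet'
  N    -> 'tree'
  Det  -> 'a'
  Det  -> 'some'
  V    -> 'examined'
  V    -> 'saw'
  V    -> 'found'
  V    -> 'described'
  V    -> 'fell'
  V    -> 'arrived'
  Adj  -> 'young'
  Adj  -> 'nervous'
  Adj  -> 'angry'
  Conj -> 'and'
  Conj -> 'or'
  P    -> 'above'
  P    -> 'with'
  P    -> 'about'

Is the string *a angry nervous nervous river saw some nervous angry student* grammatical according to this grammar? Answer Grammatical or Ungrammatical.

Grammatical

[S [NP [Det a] [AP [Adj angry] [AP [Adj nervous] [AP [Adj nervous]]]] [N river]] [VP [V saw] [NP [Det some] [AP [Adj nervous] [AP [Adj angry]]] [N student]]]]
Each bracket corresponds to one application of a listed rule, so the string is derivable from S.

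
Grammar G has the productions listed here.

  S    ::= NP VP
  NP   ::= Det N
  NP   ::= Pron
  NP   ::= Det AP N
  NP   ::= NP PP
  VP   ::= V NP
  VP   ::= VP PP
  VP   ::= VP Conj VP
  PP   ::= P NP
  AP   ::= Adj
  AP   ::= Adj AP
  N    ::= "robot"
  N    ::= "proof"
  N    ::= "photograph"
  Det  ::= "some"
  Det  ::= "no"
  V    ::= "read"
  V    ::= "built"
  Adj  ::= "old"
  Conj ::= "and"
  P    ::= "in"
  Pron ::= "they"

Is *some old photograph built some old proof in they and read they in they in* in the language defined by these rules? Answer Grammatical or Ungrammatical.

Ungrammatical

For S → NP VP, the only prefix that parses as NP is 'some old photograph', but the remainder 'built some old proof in they and read they in they in' is not a VP under these rules.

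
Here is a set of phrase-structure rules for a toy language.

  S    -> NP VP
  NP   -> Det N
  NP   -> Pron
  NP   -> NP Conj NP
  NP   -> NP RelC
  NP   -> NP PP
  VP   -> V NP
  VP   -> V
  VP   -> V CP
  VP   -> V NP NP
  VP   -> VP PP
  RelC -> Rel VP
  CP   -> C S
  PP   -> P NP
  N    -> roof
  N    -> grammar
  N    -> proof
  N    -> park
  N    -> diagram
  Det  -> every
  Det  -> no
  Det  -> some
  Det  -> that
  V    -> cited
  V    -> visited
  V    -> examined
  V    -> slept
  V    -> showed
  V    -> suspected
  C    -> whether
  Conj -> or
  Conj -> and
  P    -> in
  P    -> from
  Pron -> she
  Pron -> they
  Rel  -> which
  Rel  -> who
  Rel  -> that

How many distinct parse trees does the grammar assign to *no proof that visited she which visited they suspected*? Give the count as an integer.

Two of the 3 distinct bracketings:
[S [NP [NP [Det no] [N proof]] [RelC [Rel that] [VP [V visited] [NP [NP [Pron she]] [RelC [Rel which] [VP [V visited] [NP [Pron they]]]]]]]] [VP [V suspected]]]
[S [NP [NP [Det no] [N proof]] [RelC [Rel that] [VP [V visited] [NP [NP [Pron she]] [RelC [Rel which] [VP [V visited]]]] [NP [Pron they]]]]] [VP [V suspected]]]
The difference turns on whether VP → V NP is used at the relevant span, versus an alternative expansion of VP.

3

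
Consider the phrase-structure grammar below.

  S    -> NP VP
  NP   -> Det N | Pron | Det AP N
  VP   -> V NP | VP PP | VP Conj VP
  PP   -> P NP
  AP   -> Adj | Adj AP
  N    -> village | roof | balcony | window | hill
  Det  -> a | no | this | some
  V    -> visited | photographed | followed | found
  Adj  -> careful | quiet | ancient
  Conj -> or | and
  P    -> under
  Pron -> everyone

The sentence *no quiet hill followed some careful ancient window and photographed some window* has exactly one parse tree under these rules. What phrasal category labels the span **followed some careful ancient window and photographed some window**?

[S [NP [Det no] [AP [Adj quiet]] [N hill]] [VP [VP [V followed] [NP [Det some] [AP [Adj careful] [AP [Adj ancient]]] [N window]]] [Conj and] [VP [V photographed] [NP [Det some] [N window]]]]]
The span 'followed some careful ancient window and photographed some window' is the VP node built by VP → VP Conj VP.

VP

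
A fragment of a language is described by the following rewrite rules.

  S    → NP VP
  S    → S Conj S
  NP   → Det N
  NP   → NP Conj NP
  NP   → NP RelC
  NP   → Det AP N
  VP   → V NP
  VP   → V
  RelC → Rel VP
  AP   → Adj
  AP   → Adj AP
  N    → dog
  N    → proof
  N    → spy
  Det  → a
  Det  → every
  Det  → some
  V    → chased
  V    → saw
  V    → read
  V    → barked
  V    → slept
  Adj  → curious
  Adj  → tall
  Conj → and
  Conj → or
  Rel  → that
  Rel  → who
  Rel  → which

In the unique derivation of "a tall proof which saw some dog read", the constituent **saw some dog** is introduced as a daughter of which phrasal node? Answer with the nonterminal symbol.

RelC

S
  NP
    NP
      Det: a
      AP
        Adj: tall
      N: proof
    RelC
      Rel: which
      VP
        V: saw
        NP
          Det: some
          N: dog
  VP
    V: read
The span 'saw some dog' is the VP node built by VP → V NP.
Its mother is the RelC built by RelC → Rel VP.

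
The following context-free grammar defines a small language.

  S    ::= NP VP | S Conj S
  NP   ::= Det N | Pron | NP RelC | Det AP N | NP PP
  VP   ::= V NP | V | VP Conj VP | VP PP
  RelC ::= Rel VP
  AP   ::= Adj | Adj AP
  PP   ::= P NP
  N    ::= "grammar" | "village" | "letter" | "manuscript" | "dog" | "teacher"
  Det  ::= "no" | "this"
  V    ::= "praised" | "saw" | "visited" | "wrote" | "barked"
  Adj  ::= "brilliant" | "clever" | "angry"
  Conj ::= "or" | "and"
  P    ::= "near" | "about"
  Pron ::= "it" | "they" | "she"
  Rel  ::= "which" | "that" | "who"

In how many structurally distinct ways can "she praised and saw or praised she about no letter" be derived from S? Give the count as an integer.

Two of the 7 distinct bracketings:
[S [NP [Pron she]] [VP [VP [V praised]] [Conj and] [VP [VP [V saw]] [Conj or] [VP [V praised] [NP [NP [Pron she]] [PP [P about] [NP [Det no] [N letter]]]]]]]]
[S [NP [Pron she]] [VP [VP [V praised]] [Conj and] [VP [VP [V saw]] [Conj or] [VP [VP [V praised] [NP [Pron she]]] [PP [P about] [NP [Det no] [N letter]]]]]]]
The difference turns on whether NP → NP PP is used at the relevant span, versus an alternative expansion of NP.

7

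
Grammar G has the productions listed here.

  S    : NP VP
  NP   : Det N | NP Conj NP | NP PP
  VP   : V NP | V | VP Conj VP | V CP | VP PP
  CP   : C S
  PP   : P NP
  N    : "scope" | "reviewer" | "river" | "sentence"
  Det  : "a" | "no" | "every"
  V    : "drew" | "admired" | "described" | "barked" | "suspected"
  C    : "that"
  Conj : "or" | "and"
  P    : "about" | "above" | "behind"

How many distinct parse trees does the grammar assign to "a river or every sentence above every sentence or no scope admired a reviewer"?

Two of the 5 distinct bracketings:
[S [NP [NP [Det a] [N river]] [Conj or] [NP [NP [NP [Det every] [N sentence]] [PP [P above] [NP [Det every] [N sentence]]]] [Conj or] [NP [Det no] [N scope]]]] [VP [V admired] [NP [Det a] [N reviewer]]]]
[S [NP [NP [Det a] [N river]] [Conj or] [NP [NP [Det every] [N sentence]] [PP [P above] [NP [NP [Det every] [N sentence]] [Conj or] [NP [Det no] [N scope]]]]]] [VP [V admired] [NP [Det a] [N reviewer]]]]
The trees differ in how a recursive rule is bracketed over the same span.

5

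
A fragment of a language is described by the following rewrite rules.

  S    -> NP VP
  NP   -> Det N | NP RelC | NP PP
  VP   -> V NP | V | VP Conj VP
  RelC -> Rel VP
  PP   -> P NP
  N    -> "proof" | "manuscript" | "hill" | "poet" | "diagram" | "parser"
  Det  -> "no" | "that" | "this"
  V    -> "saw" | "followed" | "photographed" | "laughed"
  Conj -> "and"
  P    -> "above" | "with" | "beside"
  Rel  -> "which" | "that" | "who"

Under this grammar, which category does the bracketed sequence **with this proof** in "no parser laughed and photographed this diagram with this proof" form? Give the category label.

S
  NP
    Det: no
    N: parser
  VP
    VP
      V: laughed
    Conj: and
    VP
      V: photographed
      NP
        NP
          Det: this
          N: diagram
        PP
          P: with
          NP
            Det: this
            N: proof
The span 'with this proof' is the PP node built by PP → P NP.

PP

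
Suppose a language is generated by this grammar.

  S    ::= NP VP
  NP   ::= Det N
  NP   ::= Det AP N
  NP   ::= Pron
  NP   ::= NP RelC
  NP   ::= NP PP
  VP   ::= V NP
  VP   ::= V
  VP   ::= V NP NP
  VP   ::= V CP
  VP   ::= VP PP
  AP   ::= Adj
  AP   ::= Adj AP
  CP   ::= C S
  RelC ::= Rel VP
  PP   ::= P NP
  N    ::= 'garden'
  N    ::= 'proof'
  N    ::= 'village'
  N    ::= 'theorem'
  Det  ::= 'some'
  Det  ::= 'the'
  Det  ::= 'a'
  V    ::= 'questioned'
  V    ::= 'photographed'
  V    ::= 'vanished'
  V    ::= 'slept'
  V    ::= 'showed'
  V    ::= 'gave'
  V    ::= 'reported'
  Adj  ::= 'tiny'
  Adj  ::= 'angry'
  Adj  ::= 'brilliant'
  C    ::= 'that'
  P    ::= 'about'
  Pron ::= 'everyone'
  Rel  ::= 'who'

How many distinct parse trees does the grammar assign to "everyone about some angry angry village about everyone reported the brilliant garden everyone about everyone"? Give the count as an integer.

Two of the 4 distinct bracketings:
[S [NP [NP [Pron everyone]] [PP [P about] [NP [NP [Det some] [AP [Adj angry] [AP [Adj angry]]] [N village]] [PP [P about] [NP [Pron everyone]]]]]] [VP [V reported] [NP [Det the] [AP [Adj brilliant]] [N garden]] [NP [NP [Pron everyone]] [PP [P about] [NP [Pron everyone]]]]]]
[S [NP [NP [Pron everyone]] [PP [P about] [NP [NP [Det some] [AP [Adj angry] [AP [Adj angry]]] [N village]] [PP [P about] [NP [Pron everyone]]]]]] [VP [VP [V reported] [NP [Det the] [AP [Adj brilliant]] [N garden]] [NP [Pron everyone]]] [PP [P about] [NP [Pron everyone]]]]]
The difference turns on whether VP → VP PP is used at the relevant span, versus an alternative expansion of VP.

4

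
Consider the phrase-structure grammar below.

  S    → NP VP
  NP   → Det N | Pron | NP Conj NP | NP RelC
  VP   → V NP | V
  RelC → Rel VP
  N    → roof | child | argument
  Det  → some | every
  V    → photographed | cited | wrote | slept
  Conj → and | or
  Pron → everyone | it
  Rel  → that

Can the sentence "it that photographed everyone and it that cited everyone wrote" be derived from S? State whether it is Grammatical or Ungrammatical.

Grammatical

[S [NP [NP [NP [Pron it]] [RelC [Rel that] [VP [V photographed] [NP [Pron everyone]]]]] [Conj and] [NP [NP [Pron it]] [RelC [Rel that] [VP [V cited] [NP [Pron everyone]]]]]] [VP [V wrote]]]
The bracketing above is licensed at every node by one of the given productions, with S at the root.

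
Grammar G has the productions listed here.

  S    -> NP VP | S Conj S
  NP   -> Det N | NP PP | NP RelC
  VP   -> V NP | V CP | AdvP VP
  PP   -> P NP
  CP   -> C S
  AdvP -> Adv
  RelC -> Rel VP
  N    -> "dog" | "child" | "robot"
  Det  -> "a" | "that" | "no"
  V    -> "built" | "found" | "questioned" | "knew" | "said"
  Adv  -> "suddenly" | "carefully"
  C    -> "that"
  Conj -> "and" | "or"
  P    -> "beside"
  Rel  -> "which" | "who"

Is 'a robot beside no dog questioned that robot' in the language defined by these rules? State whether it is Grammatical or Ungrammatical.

Grammatical

S
  NP
    NP
      Det: a
      N: robot
    PP
      P: beside
      NP
        Det: no
        N: dog
  VP
    V: questioned
    NP
      Det: that
      N: robot
Every word is introduced by a lexical rule and the phrasal rules combine the resulting categories into a single S.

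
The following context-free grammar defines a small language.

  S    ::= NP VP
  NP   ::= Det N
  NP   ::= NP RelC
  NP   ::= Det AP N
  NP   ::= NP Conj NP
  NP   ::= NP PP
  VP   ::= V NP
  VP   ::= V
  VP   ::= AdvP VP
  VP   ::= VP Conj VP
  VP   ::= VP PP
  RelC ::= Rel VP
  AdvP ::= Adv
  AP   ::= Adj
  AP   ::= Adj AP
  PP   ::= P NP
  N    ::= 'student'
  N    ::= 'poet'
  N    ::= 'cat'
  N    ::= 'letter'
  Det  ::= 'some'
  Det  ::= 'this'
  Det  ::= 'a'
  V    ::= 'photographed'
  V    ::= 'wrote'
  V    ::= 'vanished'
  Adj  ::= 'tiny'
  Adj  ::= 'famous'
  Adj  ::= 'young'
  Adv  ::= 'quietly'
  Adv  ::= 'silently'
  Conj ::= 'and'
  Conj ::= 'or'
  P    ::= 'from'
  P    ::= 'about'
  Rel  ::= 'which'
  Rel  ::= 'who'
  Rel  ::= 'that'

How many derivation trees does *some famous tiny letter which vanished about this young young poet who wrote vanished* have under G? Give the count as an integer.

4

Two of the 4 distinct bracketings:
[S [NP [NP [Det some] [AP [Adj famous] [AP [Adj tiny]]] [N letter]] [RelC [Rel which] [VP [VP [V vanished]] [PP [P about] [NP [NP [Det this] [AP [Adj young] [AP [Adj young]]] [N poet]] [RelC [Rel who] [VP [V wrote]]]]]]]] [VP [V vanished]]]
[S [NP [NP [NP [Det some] [AP [Adj famous] [AP [Adj tiny]]] [N letter]] [RelC [Rel which] [VP [VP [V vanished]] [PP [P about] [NP [Det this] [AP [Adj young] [AP [Adj young]]] [N poet]]]]]] [RelC [Rel who] [VP [V wrote]]]] [VP [V vanished]]]
The trees differ in how a recursive rule is bracketed over the same span.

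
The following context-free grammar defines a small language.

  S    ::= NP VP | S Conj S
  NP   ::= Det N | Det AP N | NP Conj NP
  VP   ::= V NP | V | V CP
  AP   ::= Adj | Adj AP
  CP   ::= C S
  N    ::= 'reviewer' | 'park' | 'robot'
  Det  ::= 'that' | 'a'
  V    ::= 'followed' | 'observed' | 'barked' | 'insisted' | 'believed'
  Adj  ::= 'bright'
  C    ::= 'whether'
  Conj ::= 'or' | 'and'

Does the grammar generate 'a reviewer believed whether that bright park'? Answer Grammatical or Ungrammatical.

Ungrammatical

For S → NP VP, the only prefix that parses as NP is 'a reviewer', but the remainder 'believed whether that bright park' is not a VP under these rules. The alternative S rule S → S Conj S likewise has no satisfying split.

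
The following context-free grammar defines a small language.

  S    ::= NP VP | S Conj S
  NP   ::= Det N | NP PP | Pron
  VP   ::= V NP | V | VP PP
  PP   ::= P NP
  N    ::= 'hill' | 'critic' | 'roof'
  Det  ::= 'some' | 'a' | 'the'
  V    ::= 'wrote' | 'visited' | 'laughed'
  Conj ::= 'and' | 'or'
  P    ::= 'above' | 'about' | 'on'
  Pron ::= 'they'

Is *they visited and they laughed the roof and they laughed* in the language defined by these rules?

Grammatical

S
  S
    NP
      Pron: they
    VP
      V: visited
  Conj: and
  S
    S
      NP
        Pron: they
      VP
        V: laughed
        NP
          Det: the
          N: roof
    Conj: and
    S
      NP
        Pron: they
      VP
        V: laughed
Each bracket corresponds to one application of a listed rule, so the string is derivable from S.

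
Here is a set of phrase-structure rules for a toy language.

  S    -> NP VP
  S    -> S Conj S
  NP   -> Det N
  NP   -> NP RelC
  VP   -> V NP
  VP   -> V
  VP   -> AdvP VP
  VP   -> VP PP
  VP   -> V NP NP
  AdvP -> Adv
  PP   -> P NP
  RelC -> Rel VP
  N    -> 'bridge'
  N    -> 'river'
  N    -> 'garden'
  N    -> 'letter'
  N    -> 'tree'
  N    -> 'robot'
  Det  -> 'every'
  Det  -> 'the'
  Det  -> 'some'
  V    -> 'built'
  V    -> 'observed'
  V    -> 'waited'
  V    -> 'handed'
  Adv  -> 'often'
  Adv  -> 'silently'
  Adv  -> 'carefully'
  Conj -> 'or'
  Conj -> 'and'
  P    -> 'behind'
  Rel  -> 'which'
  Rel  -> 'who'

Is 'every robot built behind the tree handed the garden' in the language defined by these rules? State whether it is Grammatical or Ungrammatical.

Ungrammatical

For S → NP VP, the only prefix that parses as NP is 'every robot', but the remainder 'built behind the tree handed the garden' is not a VP under these rules. The alternative S rule S → S Conj S likewise has no satisfying split.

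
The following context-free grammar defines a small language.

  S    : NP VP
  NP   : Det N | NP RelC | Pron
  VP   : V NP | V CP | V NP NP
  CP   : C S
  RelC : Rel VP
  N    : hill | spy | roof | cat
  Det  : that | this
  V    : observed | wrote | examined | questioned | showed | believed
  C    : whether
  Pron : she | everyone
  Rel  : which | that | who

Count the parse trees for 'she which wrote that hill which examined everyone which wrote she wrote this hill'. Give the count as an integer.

Two of the 5 distinct bracketings:
[S [NP [NP [Pron she]] [RelC [Rel which] [VP [V wrote] [NP [NP [Det that] [N hill]] [RelC [Rel which] [VP [V examined] [NP [NP [Pron everyone]] [RelC [Rel which] [VP [V wrote] [NP [Pron she]]]]]]]]]]] [VP [V wrote] [NP [Det this] [N hill]]]]
[S [NP [NP [Pron she]] [RelC [Rel which] [VP [V wrote] [NP [NP [NP [Det that] [N hill]] [RelC [Rel which] [VP [V examined] [NP [Pron everyone]]]]] [RelC [Rel which] [VP [V wrote] [NP [Pron she]]]]]]]] [VP [V wrote] [NP [Det this] [N hill]]]]
The trees differ in how a recursive rule is bracketed over the same span.

5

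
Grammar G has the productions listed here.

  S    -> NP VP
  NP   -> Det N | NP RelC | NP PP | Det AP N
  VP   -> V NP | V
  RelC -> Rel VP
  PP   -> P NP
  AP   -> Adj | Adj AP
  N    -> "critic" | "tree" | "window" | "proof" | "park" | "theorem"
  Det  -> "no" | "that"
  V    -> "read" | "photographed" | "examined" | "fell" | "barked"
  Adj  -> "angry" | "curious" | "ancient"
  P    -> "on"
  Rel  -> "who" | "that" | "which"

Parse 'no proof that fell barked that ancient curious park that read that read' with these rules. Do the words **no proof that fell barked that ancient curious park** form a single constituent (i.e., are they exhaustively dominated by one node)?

No

[S [NP [NP [Det no] [N proof]] [RelC [Rel that] [VP [V fell]]]] [VP [V barked] [NP [NP [NP [Det that] [AP [Adj ancient] [AP [Adj curious]]] [N park]] [RelC [Rel that] [VP [V read]]]] [RelC [Rel that] [VP [V read]]]]]]
The smallest constituent containing 'no proof that fell barked that ancient curious park' is the S spanning 'no proof that fell barked that ancient curious park that read that read'; no single node in the tree dominates exactly the given words.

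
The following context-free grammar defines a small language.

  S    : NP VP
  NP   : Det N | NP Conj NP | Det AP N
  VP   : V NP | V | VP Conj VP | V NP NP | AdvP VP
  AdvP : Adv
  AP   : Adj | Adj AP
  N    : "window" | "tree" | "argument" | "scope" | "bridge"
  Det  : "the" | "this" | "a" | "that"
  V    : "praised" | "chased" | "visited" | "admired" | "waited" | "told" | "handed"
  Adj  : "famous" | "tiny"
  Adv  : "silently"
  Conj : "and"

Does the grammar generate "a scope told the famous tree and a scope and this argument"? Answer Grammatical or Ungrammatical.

[S [NP [Det a] [N scope]] [VP [V told] [NP [NP [Det the] [AP [Adj famous]] [N tree]] [Conj and] [NP [NP [Det a] [N scope]] [Conj and] [NP [Det this] [N argument]]]]]]
Every word is introduced by a lexical rule and the phrasal rules combine the resulting categories into a single S.

Grammatical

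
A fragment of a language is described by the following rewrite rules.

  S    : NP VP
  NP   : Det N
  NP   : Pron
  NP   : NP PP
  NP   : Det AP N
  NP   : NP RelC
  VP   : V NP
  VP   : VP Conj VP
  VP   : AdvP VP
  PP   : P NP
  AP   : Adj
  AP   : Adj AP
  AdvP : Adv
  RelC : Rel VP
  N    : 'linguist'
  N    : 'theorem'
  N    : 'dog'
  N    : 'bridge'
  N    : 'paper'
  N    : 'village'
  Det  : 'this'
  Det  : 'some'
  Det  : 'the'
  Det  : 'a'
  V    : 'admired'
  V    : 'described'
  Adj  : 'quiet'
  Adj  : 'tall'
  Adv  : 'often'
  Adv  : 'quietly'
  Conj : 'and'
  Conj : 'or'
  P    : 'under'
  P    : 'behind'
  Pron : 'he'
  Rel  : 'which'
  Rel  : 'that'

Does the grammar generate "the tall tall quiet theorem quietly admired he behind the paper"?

S
  NP
    Det: the
    AP
      Adj: tall
      AP
        Adj: tall
        AP
          Adj: quiet
    N: theorem
  VP
    AdvP
      Adv: quietly
    VP
      V: admired
      NP
        NP
          Pron: he
        PP
          P: behind
          NP
            Det: the
            N: paper
The bracketing above is licensed at every node by one of the given productions, with S at the root.

Grammatical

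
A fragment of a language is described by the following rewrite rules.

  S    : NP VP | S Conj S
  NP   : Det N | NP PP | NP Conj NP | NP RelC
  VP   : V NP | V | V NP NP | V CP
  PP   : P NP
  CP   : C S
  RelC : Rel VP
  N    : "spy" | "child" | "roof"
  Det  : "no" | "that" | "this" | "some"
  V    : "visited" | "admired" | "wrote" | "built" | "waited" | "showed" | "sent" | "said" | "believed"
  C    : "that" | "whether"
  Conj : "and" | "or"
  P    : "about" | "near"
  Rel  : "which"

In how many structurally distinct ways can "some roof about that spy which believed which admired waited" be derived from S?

Two of the 3 distinct bracketings:
[S [NP [NP [Det some] [N roof]] [PP [P about] [NP [NP [NP [Det that] [N spy]] [RelC [Rel which] [VP [V believed]]]] [RelC [Rel which] [VP [V admired]]]]]] [VP [V waited]]]
[S [NP [NP [NP [Det some] [N roof]] [PP [P about] [NP [NP [Det that] [N spy]] [RelC [Rel which] [VP [V believed]]]]]] [RelC [Rel which] [VP [V admired]]]] [VP [V waited]]]
The trees differ in how a recursive rule is bracketed over the same span.

3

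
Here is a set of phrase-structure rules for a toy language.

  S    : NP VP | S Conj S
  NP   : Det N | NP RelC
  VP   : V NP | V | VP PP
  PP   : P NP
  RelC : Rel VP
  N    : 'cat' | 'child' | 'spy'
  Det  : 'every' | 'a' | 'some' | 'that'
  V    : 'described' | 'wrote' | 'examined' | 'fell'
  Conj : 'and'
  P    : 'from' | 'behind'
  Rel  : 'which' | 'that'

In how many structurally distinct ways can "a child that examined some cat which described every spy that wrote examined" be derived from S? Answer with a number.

5

Two of the 5 distinct bracketings:
[S [NP [NP [Det a] [N child]] [RelC [Rel that] [VP [V examined] [NP [NP [Det some] [N cat]] [RelC [Rel which] [VP [V described] [NP [NP [Det every] [N spy]] [RelC [Rel that] [VP [V wrote]]]]]]]]]] [VP [V examined]]]
[S [NP [NP [Det a] [N child]] [RelC [Rel that] [VP [V examined] [NP [NP [NP [Det some] [N cat]] [RelC [Rel which] [VP [V described] [NP [Det every] [N spy]]]]] [RelC [Rel that] [VP [V wrote]]]]]]] [VP [V examined]]]
The trees differ in how a recursive rule is bracketed over the same span.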